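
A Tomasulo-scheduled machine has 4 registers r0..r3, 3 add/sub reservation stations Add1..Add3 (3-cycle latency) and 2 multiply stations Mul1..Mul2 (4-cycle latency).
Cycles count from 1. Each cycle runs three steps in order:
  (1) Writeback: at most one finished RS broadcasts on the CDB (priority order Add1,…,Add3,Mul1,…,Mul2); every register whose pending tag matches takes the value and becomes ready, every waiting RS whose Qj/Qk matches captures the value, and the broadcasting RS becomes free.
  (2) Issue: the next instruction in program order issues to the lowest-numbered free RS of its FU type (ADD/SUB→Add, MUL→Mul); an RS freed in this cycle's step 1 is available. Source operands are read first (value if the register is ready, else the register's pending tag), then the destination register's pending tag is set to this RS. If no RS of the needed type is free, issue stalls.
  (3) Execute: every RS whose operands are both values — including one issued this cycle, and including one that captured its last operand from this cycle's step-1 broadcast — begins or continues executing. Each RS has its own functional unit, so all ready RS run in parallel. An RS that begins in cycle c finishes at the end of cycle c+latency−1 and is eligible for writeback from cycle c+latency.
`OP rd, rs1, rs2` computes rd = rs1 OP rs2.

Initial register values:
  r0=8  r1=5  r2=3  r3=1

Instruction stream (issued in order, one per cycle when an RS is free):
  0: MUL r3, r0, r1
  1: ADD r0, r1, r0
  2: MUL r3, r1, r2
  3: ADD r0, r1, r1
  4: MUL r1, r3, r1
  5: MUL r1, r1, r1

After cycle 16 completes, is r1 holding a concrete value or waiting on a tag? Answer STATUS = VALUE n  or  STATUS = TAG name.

STATUS = VALUE 5625

c1: issue MUL r3<-Mul1 | r0:8,r1:5,r2:3,r3:Mul1
c2: issue ADD r0<-Add1 | r0:Add1,r1:5,r2:3,r3:Mul1
c3: issue MUL r3<-Mul2 | r0:Add1,r1:5,r2:3,r3:Mul2
c4: issue ADD r0<-Add2 | r0:Add2,r1:5,r2:3,r3:Mul2
c5: CDB Add1=13; stall | r0:Add2,r1:5,r2:3,r3:Mul2
c6: CDB Mul1=40; issue MUL r1<-Mul1 | r0:Add2,r1:Mul1,r2:3,r3:Mul2
c7: CDB Add2=10; stall | r0:10,r1:Mul1,r2:3,r3:Mul2
c8: CDB Mul2=15; issue MUL r1<-Mul2 | r0:10,r1:Mul2,r2:3,r3:15
c9: - | r0:10,r1:Mul2,r2:3,r3:15
c10: - | r0:10,r1:Mul2,r2:3,r3:15
c11: - | r0:10,r1:Mul2,r2:3,r3:15
c12: CDB Mul1=75 | r0:10,r1:Mul2,r2:3,r3:15
c13: - | r0:10,r1:Mul2,r2:3,r3:15
c14: - | r0:10,r1:Mul2,r2:3,r3:15
c15: - | r0:10,r1:Mul2,r2:3,r3:15
c16: CDB Mul2=5625 | r0:10,r1:5625,r2:3,r3:15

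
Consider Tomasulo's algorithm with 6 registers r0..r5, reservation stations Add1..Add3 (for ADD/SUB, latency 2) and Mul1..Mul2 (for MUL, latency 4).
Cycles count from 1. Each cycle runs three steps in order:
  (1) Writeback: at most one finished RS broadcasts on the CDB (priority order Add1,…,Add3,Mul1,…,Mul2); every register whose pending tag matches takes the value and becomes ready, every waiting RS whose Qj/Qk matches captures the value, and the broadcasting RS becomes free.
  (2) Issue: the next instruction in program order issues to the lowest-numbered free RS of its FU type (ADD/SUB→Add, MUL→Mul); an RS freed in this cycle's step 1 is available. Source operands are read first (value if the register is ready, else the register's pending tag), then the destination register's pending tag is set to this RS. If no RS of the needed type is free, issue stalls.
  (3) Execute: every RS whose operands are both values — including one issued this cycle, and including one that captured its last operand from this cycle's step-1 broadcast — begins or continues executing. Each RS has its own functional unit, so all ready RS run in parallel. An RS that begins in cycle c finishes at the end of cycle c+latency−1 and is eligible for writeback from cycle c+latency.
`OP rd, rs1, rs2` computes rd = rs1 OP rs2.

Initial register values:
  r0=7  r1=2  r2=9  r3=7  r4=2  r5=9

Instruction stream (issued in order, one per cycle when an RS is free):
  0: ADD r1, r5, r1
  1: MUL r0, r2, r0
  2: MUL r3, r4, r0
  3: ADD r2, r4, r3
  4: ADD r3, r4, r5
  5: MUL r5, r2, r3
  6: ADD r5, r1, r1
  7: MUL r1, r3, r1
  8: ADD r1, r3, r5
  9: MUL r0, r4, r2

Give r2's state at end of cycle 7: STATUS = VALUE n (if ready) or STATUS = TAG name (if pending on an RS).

STATUS = TAG Add1

  c1: issue ADD r1<-Add1  regs: r0:7,r1:Add1,r2:9,r3:7,r4:2,r5:9
  c2: issue MUL r0<-Mul1  regs: r0:Mul1,r1:Add1,r2:9,r3:7,r4:2,r5:9
  c3: CDB Add1=11; issue MUL r3<-Mul2  regs: r0:Mul1,r1:11,r2:9,r3:Mul2,r4:2,r5:9
  c4: issue ADD r2<-Add1  regs: r0:Mul1,r1:11,r2:Add1,r3:Mul2,r4:2,r5:9
  c5: issue ADD r3<-Add2  regs: r0:Mul1,r1:11,r2:Add1,r3:Add2,r4:2,r5:9
  c6: CDB Mul1=63; issue MUL r5<-Mul1  regs: r0:63,r1:11,r2:Add1,r3:Add2,r4:2,r5:Mul1
  c7: CDB Add2=11; issue ADD r5<-Add2  regs: r0:63,r1:11,r2:Add1,r3:11,r4:2,r5:Add2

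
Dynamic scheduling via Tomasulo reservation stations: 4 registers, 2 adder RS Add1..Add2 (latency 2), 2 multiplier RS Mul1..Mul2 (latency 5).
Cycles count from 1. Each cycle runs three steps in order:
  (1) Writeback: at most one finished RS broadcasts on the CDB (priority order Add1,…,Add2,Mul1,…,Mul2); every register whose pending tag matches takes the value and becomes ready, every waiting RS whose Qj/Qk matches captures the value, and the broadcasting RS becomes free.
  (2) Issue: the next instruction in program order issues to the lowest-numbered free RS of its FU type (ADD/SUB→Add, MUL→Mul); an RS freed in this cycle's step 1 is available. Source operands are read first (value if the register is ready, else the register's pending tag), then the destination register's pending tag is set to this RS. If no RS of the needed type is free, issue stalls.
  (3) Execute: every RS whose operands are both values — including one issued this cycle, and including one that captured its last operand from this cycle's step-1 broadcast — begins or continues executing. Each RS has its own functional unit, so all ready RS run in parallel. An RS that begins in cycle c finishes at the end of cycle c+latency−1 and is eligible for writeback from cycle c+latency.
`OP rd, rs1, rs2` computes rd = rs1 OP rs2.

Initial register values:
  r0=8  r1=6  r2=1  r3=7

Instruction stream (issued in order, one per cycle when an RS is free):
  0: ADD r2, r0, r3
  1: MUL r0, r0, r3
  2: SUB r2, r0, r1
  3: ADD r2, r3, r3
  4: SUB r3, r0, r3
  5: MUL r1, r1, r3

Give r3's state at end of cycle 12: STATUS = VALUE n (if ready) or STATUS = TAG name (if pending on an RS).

STATUS = VALUE 49

c1: issue ADD r2<-Add1 | r0:8,r1:6,r2:Add1,r3:7
c2: issue MUL r0<-Mul1 | r0:Mul1,r1:6,r2:Add1,r3:7
c3: CDB Add1=15; issue SUB r2<-Add1 | r0:Mul1,r1:6,r2:Add1,r3:7
c4: issue ADD r2<-Add2 | r0:Mul1,r1:6,r2:Add2,r3:7
c5: stall | r0:Mul1,r1:6,r2:Add2,r3:7
c6: CDB Add2=14; issue SUB r3<-Add2 | r0:Mul1,r1:6,r2:14,r3:Add2
c7: CDB Mul1=56; issue MUL r1<-Mul1 | r0:56,r1:Mul1,r2:14,r3:Add2
c8: - | r0:56,r1:Mul1,r2:14,r3:Add2
c9: CDB Add1=50 | r0:56,r1:Mul1,r2:14,r3:Add2
c10: CDB Add2=49 | r0:56,r1:Mul1,r2:14,r3:49
c11: - | r0:56,r1:Mul1,r2:14,r3:49
c12: - | r0:56,r1:Mul1,r2:14,r3:49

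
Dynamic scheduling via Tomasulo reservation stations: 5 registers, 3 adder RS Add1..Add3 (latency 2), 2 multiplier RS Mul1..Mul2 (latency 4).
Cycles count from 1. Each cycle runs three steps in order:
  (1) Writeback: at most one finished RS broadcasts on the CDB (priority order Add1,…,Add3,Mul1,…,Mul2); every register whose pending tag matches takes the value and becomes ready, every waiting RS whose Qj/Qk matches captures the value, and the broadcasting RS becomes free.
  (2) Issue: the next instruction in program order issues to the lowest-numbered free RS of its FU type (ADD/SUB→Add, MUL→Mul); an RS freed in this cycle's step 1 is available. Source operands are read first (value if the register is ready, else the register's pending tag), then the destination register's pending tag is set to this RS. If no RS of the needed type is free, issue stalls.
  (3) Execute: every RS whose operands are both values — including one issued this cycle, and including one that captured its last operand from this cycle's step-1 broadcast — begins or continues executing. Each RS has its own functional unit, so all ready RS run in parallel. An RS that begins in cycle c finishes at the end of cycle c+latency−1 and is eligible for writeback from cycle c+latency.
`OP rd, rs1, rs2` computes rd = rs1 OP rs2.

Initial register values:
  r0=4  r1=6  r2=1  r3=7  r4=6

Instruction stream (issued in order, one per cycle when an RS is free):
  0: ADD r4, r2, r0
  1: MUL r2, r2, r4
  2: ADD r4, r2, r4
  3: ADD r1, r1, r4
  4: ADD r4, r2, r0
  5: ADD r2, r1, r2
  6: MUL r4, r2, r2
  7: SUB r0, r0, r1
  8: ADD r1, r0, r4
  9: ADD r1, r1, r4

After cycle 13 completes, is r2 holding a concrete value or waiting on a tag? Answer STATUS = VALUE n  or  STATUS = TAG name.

STATUS = VALUE 21

  c1: issue ADD r4<-Add1  regs: r0:4,r1:6,r2:1,r3:7,r4:Add1
  c2: issue MUL r2<-Mul1  regs: r0:4,r1:6,r2:Mul1,r3:7,r4:Add1
  c3: CDB Add1=5; issue ADD r4<-Add1  regs: r0:4,r1:6,r2:Mul1,r3:7,r4:Add1
  c4: issue ADD r1<-Add2  regs: r0:4,r1:Add2,r2:Mul1,r3:7,r4:Add1
  c5: issue ADD r4<-Add3  regs: r0:4,r1:Add2,r2:Mul1,r3:7,r4:Add3
  c6: stall  regs: r0:4,r1:Add2,r2:Mul1,r3:7,r4:Add3
  c7: CDB Mul1=5; stall  regs: r0:4,r1:Add2,r2:5,r3:7,r4:Add3
  c8: stall  regs: r0:4,r1:Add2,r2:5,r3:7,r4:Add3
  c9: CDB Add1=10; issue ADD r2<-Add1  regs: r0:4,r1:Add2,r2:Add1,r3:7,r4:Add3
  c10: CDB Add3=9; issue MUL r4<-Mul1  regs: r0:4,r1:Add2,r2:Add1,r3:7,r4:Mul1
  c11: CDB Add2=16; issue SUB r0<-Add2  regs: r0:Add2,r1:16,r2:Add1,r3:7,r4:Mul1
  c12: issue ADD r1<-Add3  regs: r0:Add2,r1:Add3,r2:Add1,r3:7,r4:Mul1
  c13: CDB Add1=21; issue ADD r1<-Add1  regs: r0:Add2,r1:Add1,r2:21,r3:7,r4:Mul1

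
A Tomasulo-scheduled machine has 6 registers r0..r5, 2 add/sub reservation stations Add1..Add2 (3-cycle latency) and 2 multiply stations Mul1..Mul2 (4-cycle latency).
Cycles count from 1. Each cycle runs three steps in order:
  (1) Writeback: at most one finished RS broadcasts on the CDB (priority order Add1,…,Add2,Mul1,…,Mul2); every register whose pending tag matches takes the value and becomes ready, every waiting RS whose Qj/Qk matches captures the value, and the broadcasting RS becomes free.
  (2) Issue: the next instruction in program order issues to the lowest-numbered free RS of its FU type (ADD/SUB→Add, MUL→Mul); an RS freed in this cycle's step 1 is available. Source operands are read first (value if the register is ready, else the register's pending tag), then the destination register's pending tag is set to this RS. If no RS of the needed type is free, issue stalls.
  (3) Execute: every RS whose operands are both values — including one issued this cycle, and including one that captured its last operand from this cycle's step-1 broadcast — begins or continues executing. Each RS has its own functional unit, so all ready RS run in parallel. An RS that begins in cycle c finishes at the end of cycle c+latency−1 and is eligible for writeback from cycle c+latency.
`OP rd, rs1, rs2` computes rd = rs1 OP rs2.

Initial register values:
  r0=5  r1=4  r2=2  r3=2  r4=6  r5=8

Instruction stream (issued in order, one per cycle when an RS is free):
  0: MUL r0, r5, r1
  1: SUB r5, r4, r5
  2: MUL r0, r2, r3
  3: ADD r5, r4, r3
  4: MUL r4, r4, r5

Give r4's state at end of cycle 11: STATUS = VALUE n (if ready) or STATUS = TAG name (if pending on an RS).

STATUS = VALUE 48

c1: issue MUL r0<-Mul1 | r0:Mul1,r1:4,r2:2,r3:2,r4:6,r5:8
c2: issue SUB r5<-Add1 | r0:Mul1,r1:4,r2:2,r3:2,r4:6,r5:Add1
c3: issue MUL r0<-Mul2 | r0:Mul2,r1:4,r2:2,r3:2,r4:6,r5:Add1
c4: issue ADD r5<-Add2 | r0:Mul2,r1:4,r2:2,r3:2,r4:6,r5:Add2
c5: CDB Add1=-2; stall | r0:Mul2,r1:4,r2:2,r3:2,r4:6,r5:Add2
c6: CDB Mul1=32; issue MUL r4<-Mul1 | r0:Mul2,r1:4,r2:2,r3:2,r4:Mul1,r5:Add2
c7: CDB Add2=8 | r0:Mul2,r1:4,r2:2,r3:2,r4:Mul1,r5:8
c8: CDB Mul2=4 | r0:4,r1:4,r2:2,r3:2,r4:Mul1,r5:8
c9: - | r0:4,r1:4,r2:2,r3:2,r4:Mul1,r5:8
c10: - | r0:4,r1:4,r2:2,r3:2,r4:Mul1,r5:8
c11: CDB Mul1=48 | r0:4,r1:4,r2:2,r3:2,r4:48,r5:8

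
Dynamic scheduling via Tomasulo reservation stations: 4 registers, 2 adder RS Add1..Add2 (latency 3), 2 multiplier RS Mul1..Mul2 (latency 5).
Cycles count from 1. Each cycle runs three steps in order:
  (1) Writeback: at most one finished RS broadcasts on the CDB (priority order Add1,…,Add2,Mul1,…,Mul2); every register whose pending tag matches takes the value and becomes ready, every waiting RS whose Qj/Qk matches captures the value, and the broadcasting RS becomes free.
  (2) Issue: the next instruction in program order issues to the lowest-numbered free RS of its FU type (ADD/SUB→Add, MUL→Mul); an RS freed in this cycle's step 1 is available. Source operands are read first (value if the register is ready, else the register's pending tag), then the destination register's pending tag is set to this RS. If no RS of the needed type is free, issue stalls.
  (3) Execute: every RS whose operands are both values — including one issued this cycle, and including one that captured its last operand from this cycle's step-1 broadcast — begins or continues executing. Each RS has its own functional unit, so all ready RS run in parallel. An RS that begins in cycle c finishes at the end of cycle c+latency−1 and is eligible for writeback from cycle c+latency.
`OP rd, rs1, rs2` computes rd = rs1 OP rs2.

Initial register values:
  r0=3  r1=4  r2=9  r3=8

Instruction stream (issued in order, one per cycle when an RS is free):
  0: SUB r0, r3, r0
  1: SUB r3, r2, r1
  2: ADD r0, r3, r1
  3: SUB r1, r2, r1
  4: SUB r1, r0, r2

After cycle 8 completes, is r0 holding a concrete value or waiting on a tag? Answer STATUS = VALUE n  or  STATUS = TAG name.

STATUS = VALUE 9

cycle 1: issue SUB r0<-Add1 // r0:Add1,r1:4,r2:9,r3:8
cycle 2: issue SUB r3<-Add2 // r0:Add1,r1:4,r2:9,r3:Add2
cycle 3: stall // r0:Add1,r1:4,r2:9,r3:Add2
cycle 4: CDB Add1=5; issue ADD r0<-Add1 // r0:Add1,r1:4,r2:9,r3:Add2
cycle 5: CDB Add2=5; issue SUB r1<-Add2 // r0:Add1,r1:Add2,r2:9,r3:5
cycle 6: stall // r0:Add1,r1:Add2,r2:9,r3:5
cycle 7: stall // r0:Add1,r1:Add2,r2:9,r3:5
cycle 8: CDB Add1=9; issue SUB r1<-Add1 // r0:9,r1:Add1,r2:9,r3:5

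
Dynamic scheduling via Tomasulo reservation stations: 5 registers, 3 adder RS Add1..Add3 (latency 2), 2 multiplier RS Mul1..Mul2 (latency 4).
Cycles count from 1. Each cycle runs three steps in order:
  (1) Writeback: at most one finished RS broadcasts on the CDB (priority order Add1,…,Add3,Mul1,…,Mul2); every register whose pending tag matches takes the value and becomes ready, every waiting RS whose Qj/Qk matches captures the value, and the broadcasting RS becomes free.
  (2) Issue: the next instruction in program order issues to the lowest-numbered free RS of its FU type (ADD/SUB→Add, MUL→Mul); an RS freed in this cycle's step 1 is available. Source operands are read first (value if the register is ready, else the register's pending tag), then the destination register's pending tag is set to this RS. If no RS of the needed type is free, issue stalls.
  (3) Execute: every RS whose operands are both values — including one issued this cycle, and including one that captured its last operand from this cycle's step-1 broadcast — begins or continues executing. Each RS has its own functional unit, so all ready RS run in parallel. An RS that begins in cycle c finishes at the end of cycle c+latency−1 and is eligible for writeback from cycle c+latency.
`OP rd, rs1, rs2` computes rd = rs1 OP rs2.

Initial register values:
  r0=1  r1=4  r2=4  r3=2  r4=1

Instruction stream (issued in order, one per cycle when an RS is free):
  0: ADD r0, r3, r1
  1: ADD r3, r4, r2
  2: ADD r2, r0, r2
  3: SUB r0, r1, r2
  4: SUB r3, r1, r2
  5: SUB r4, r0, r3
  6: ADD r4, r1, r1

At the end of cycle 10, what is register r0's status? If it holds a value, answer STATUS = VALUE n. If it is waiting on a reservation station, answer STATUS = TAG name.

STATUS = VALUE -6

cycle 1: issue ADD r0<-Add1 // r0:Add1,r1:4,r2:4,r3:2,r4:1
cycle 2: issue ADD r3<-Add2 // r0:Add1,r1:4,r2:4,r3:Add2,r4:1
cycle 3: CDB Add1=6; issue ADD r2<-Add1 // r0:6,r1:4,r2:Add1,r3:Add2,r4:1
cycle 4: CDB Add2=5; issue SUB r0<-Add2 // r0:Add2,r1:4,r2:Add1,r3:5,r4:1
cycle 5: CDB Add1=10; issue SUB r3<-Add1 // r0:Add2,r1:4,r2:10,r3:Add1,r4:1
cycle 6: issue SUB r4<-Add3 // r0:Add2,r1:4,r2:10,r3:Add1,r4:Add3
cycle 7: CDB Add1=-6; issue ADD r4<-Add1 // r0:Add2,r1:4,r2:10,r3:-6,r4:Add1
cycle 8: CDB Add2=-6 // r0:-6,r1:4,r2:10,r3:-6,r4:Add1
cycle 9: CDB Add1=8 // r0:-6,r1:4,r2:10,r3:-6,r4:8
cycle 10: CDB Add3=0 // r0:-6,r1:4,r2:10,r3:-6,r4:8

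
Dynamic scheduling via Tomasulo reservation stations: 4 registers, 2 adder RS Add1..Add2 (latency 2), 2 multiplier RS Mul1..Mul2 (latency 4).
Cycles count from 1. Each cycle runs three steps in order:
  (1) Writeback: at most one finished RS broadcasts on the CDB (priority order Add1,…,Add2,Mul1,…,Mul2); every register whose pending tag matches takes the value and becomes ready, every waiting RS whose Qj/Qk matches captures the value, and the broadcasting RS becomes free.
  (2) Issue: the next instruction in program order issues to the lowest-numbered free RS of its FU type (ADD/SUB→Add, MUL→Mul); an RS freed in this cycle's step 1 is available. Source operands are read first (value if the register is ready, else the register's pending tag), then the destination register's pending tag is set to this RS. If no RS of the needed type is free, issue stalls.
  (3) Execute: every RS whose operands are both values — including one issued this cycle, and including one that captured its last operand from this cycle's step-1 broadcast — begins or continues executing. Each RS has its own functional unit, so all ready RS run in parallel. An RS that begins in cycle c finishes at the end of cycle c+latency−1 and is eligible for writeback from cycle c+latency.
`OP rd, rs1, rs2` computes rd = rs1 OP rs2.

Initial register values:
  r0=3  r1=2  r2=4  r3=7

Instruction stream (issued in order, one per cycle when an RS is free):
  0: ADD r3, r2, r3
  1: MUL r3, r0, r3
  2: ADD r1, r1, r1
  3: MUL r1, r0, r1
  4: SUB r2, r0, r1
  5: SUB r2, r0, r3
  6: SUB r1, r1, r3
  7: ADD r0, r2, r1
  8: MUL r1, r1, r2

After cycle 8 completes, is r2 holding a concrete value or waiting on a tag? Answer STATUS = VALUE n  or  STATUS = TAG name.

STATUS = TAG Add2

c1: issue ADD r3<-Add1 | r0:3,r1:2,r2:4,r3:Add1
c2: issue MUL r3<-Mul1 | r0:3,r1:2,r2:4,r3:Mul1
c3: CDB Add1=11; issue ADD r1<-Add1 | r0:3,r1:Add1,r2:4,r3:Mul1
c4: issue MUL r1<-Mul2 | r0:3,r1:Mul2,r2:4,r3:Mul1
c5: CDB Add1=4; issue SUB r2<-Add1 | r0:3,r1:Mul2,r2:Add1,r3:Mul1
c6: issue SUB r2<-Add2 | r0:3,r1:Mul2,r2:Add2,r3:Mul1
c7: CDB Mul1=33; stall | r0:3,r1:Mul2,r2:Add2,r3:33
c8: stall | r0:3,r1:Mul2,r2:Add2,r3:33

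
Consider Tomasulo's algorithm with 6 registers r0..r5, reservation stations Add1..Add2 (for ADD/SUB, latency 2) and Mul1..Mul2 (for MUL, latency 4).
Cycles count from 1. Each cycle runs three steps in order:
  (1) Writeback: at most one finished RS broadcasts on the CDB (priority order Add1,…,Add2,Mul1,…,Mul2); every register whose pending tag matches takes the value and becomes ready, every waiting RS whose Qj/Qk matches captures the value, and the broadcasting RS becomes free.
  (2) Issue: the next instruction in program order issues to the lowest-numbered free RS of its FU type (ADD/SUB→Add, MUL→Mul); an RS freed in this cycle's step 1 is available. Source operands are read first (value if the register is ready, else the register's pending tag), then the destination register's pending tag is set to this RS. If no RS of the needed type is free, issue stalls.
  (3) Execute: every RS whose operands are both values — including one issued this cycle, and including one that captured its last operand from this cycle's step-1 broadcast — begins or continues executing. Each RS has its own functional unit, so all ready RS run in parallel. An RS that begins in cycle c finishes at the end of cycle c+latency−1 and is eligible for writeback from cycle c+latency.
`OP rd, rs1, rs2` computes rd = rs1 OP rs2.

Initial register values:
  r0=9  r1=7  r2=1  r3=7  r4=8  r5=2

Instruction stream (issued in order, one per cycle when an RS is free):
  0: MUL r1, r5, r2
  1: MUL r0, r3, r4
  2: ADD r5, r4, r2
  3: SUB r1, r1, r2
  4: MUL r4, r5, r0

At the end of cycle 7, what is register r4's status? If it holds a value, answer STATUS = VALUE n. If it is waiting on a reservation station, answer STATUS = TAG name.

STATUS = TAG Mul1

  c1: issue MUL r1<-Mul1  regs: r0:9,r1:Mul1,r2:1,r3:7,r4:8,r5:2
  c2: issue MUL r0<-Mul2  regs: r0:Mul2,r1:Mul1,r2:1,r3:7,r4:8,r5:2
  c3: issue ADD r5<-Add1  regs: r0:Mul2,r1:Mul1,r2:1,r3:7,r4:8,r5:Add1
  c4: issue SUB r1<-Add2  regs: r0:Mul2,r1:Add2,r2:1,r3:7,r4:8,r5:Add1
  c5: CDB Add1=9; stall  regs: r0:Mul2,r1:Add2,r2:1,r3:7,r4:8,r5:9
  c6: CDB Mul1=2; issue MUL r4<-Mul1  regs: r0:Mul2,r1:Add2,r2:1,r3:7,r4:Mul1,r5:9
  c7: CDB Mul2=56  regs: r0:56,r1:Add2,r2:1,r3:7,r4:Mul1,r5:9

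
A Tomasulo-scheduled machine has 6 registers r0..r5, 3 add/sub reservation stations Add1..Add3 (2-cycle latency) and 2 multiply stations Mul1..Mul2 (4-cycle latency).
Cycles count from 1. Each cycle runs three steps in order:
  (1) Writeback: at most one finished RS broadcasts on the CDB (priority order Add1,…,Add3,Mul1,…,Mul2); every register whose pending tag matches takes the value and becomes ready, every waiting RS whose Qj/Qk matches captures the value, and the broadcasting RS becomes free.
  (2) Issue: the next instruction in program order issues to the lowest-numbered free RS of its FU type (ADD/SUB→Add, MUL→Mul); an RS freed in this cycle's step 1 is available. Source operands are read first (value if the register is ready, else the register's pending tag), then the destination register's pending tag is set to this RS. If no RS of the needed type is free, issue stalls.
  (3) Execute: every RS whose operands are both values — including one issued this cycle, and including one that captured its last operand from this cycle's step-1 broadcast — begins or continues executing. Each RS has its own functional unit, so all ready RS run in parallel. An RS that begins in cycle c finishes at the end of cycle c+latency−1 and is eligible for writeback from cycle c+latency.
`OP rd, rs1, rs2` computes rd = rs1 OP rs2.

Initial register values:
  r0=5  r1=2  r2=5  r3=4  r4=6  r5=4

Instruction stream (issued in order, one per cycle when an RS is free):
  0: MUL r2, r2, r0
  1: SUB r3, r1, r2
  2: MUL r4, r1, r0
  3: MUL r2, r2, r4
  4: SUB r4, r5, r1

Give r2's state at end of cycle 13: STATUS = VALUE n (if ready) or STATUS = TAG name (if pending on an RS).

STATUS = VALUE 250

cycle 1: issue MUL r2<-Mul1 // r0:5,r1:2,r2:Mul1,r3:4,r4:6,r5:4
cycle 2: issue SUB r3<-Add1 // r0:5,r1:2,r2:Mul1,r3:Add1,r4:6,r5:4
cycle 3: issue MUL r4<-Mul2 // r0:5,r1:2,r2:Mul1,r3:Add1,r4:Mul2,r5:4
cycle 4: stall // r0:5,r1:2,r2:Mul1,r3:Add1,r4:Mul2,r5:4
cycle 5: CDB Mul1=25; issue MUL r2<-Mul1 // r0:5,r1:2,r2:Mul1,r3:Add1,r4:Mul2,r5:4
cycle 6: issue SUB r4<-Add2 // r0:5,r1:2,r2:Mul1,r3:Add1,r4:Add2,r5:4
cycle 7: CDB Add1=-23 // r0:5,r1:2,r2:Mul1,r3:-23,r4:Add2,r5:4
cycle 8: CDB Add2=2 // r0:5,r1:2,r2:Mul1,r3:-23,r4:2,r5:4
cycle 9: CDB Mul2=10 // r0:5,r1:2,r2:Mul1,r3:-23,r4:2,r5:4
cycle 10: - // r0:5,r1:2,r2:Mul1,r3:-23,r4:2,r5:4
cycle 11: - // r0:5,r1:2,r2:Mul1,r3:-23,r4:2,r5:4
cycle 12: - // r0:5,r1:2,r2:Mul1,r3:-23,r4:2,r5:4
cycle 13: CDB Mul1=250 // r0:5,r1:2,r2:250,r3:-23,r4:2,r5:4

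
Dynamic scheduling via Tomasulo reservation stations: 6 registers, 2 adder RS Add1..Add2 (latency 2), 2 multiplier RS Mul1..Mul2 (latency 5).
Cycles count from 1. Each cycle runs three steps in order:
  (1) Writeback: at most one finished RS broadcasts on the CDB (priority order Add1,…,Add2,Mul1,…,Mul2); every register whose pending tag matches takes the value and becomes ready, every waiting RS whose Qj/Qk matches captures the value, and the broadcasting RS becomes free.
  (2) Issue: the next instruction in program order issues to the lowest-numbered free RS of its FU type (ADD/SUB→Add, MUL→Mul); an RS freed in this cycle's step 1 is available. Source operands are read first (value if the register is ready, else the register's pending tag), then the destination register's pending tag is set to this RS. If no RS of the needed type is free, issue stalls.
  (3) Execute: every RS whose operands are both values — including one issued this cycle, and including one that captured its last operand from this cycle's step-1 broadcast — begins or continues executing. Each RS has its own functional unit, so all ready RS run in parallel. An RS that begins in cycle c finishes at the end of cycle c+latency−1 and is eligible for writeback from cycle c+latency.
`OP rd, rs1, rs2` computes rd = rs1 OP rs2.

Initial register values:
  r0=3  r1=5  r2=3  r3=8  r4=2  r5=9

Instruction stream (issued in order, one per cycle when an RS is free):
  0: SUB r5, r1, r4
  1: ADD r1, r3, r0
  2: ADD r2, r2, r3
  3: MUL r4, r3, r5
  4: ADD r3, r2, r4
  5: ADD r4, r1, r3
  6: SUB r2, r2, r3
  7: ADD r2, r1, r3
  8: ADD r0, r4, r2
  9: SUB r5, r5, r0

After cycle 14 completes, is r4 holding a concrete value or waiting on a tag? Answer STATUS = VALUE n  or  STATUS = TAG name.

STATUS = VALUE 46

  c1: issue SUB r5<-Add1  regs: r0:3,r1:5,r2:3,r3:8,r4:2,r5:Add1
  c2: issue ADD r1<-Add2  regs: r0:3,r1:Add2,r2:3,r3:8,r4:2,r5:Add1
  c3: CDB Add1=3; issue ADD r2<-Add1  regs: r0:3,r1:Add2,r2:Add1,r3:8,r4:2,r5:3
  c4: CDB Add2=11; issue MUL r4<-Mul1  regs: r0:3,r1:11,r2:Add1,r3:8,r4:Mul1,r5:3
  c5: CDB Add1=11; issue ADD r3<-Add1  regs: r0:3,r1:11,r2:11,r3:Add1,r4:Mul1,r5:3
  c6: issue ADD r4<-Add2  regs: r0:3,r1:11,r2:11,r3:Add1,r4:Add2,r5:3
  c7: stall  regs: r0:3,r1:11,r2:11,r3:Add1,r4:Add2,r5:3
  c8: stall  regs: r0:3,r1:11,r2:11,r3:Add1,r4:Add2,r5:3
  c9: CDB Mul1=24; stall  regs: r0:3,r1:11,r2:11,r3:Add1,r4:Add2,r5:3
  c10: stall  regs: r0:3,r1:11,r2:11,r3:Add1,r4:Add2,r5:3
  c11: CDB Add1=35; issue SUB r2<-Add1  regs: r0:3,r1:11,r2:Add1,r3:35,r4:Add2,r5:3
  c12: stall  regs: r0:3,r1:11,r2:Add1,r3:35,r4:Add2,r5:3
  c13: CDB Add1=-24; issue ADD r2<-Add1  regs: r0:3,r1:11,r2:Add1,r3:35,r4:Add2,r5:3
  c14: CDB Add2=46; issue ADD r0<-Add2  regs: r0:Add2,r1:11,r2:Add1,r3:35,r4:46,r5:3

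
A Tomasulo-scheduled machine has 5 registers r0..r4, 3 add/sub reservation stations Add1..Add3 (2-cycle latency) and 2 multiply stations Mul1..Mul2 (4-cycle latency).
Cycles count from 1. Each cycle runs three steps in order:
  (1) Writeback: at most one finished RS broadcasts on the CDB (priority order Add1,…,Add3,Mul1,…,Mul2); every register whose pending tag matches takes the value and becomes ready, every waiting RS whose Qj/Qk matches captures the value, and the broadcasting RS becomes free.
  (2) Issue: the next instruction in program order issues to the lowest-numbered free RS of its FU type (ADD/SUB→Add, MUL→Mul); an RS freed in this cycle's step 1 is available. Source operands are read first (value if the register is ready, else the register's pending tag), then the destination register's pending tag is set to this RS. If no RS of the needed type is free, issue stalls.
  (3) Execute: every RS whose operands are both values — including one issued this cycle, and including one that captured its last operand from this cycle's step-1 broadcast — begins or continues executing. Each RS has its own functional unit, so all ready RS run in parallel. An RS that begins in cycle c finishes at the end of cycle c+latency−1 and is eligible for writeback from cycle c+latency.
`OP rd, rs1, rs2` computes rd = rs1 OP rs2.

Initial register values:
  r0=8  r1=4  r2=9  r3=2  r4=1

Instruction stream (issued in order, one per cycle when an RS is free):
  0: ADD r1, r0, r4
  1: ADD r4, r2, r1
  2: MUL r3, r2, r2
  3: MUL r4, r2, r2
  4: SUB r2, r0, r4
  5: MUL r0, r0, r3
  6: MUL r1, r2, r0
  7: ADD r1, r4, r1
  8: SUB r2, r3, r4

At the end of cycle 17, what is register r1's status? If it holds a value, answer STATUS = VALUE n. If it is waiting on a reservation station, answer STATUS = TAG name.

STATUS = VALUE -47223

  c1: issue ADD r1<-Add1  regs: r0:8,r1:Add1,r2:9,r3:2,r4:1
  c2: issue ADD r4<-Add2  regs: r0:8,r1:Add1,r2:9,r3:2,r4:Add2
  c3: CDB Add1=9; issue MUL r3<-Mul1  regs: r0:8,r1:9,r2:9,r3:Mul1,r4:Add2
  c4: issue MUL r4<-Mul2  regs: r0:8,r1:9,r2:9,r3:Mul1,r4:Mul2
  c5: CDB Add2=18; issue SUB r2<-Add1  regs: r0:8,r1:9,r2:Add1,r3:Mul1,r4:Mul2
  c6: stall  regs: r0:8,r1:9,r2:Add1,r3:Mul1,r4:Mul2
  c7: CDB Mul1=81; issue MUL r0<-Mul1  regs: r0:Mul1,r1:9,r2:Add1,r3:81,r4:Mul2
  c8: CDB Mul2=81; issue MUL r1<-Mul2  regs: r0:Mul1,r1:Mul2,r2:Add1,r3:81,r4:81
  c9: issue ADD r1<-Add2  regs: r0:Mul1,r1:Add2,r2:Add1,r3:81,r4:81
  c10: CDB Add1=-73; issue SUB r2<-Add1  regs: r0:Mul1,r1:Add2,r2:Add1,r3:81,r4:81
  c11: CDB Mul1=648  regs: r0:648,r1:Add2,r2:Add1,r3:81,r4:81
  c12: CDB Add1=0  regs: r0:648,r1:Add2,r2:0,r3:81,r4:81
  c13: -  regs: r0:648,r1:Add2,r2:0,r3:81,r4:81
  c14: -  regs: r0:648,r1:Add2,r2:0,r3:81,r4:81
  c15: CDB Mul2=-47304  regs: r0:648,r1:Add2,r2:0,r3:81,r4:81
  c16: -  regs: r0:648,r1:Add2,r2:0,r3:81,r4:81
  c17: CDB Add2=-47223  regs: r0:648,r1:-47223,r2:0,r3:81,r4:81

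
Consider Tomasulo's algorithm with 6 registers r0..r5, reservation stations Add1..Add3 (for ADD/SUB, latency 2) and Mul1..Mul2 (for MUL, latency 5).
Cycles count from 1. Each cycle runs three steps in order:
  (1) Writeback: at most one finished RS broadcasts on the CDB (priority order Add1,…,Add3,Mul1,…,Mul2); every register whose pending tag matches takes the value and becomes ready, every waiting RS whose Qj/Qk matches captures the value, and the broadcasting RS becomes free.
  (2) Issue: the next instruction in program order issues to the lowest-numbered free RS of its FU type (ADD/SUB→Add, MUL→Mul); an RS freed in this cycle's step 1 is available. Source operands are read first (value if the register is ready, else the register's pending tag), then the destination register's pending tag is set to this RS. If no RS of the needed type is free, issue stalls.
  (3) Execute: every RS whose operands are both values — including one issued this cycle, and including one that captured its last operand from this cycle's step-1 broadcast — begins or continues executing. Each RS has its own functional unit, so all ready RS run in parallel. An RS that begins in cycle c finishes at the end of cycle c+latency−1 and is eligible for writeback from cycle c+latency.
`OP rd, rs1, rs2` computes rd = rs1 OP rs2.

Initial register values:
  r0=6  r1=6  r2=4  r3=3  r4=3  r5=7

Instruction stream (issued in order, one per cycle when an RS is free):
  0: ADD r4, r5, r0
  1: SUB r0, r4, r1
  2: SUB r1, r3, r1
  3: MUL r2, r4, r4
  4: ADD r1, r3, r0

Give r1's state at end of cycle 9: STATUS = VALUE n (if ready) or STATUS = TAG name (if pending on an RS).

STATUS = VALUE 10

c1: issue ADD r4<-Add1 | r0:6,r1:6,r2:4,r3:3,r4:Add1,r5:7
c2: issue SUB r0<-Add2 | r0:Add2,r1:6,r2:4,r3:3,r4:Add1,r5:7
c3: CDB Add1=13; issue SUB r1<-Add1 | r0:Add2,r1:Add1,r2:4,r3:3,r4:13,r5:7
c4: issue MUL r2<-Mul1 | r0:Add2,r1:Add1,r2:Mul1,r3:3,r4:13,r5:7
c5: CDB Add1=-3; issue ADD r1<-Add1 | r0:Add2,r1:Add1,r2:Mul1,r3:3,r4:13,r5:7
c6: CDB Add2=7 | r0:7,r1:Add1,r2:Mul1,r3:3,r4:13,r5:7
c7: - | r0:7,r1:Add1,r2:Mul1,r3:3,r4:13,r5:7
c8: CDB Add1=10 | r0:7,r1:10,r2:Mul1,r3:3,r4:13,r5:7
c9: CDB Mul1=169 | r0:7,r1:10,r2:169,r3:3,r4:13,r5:7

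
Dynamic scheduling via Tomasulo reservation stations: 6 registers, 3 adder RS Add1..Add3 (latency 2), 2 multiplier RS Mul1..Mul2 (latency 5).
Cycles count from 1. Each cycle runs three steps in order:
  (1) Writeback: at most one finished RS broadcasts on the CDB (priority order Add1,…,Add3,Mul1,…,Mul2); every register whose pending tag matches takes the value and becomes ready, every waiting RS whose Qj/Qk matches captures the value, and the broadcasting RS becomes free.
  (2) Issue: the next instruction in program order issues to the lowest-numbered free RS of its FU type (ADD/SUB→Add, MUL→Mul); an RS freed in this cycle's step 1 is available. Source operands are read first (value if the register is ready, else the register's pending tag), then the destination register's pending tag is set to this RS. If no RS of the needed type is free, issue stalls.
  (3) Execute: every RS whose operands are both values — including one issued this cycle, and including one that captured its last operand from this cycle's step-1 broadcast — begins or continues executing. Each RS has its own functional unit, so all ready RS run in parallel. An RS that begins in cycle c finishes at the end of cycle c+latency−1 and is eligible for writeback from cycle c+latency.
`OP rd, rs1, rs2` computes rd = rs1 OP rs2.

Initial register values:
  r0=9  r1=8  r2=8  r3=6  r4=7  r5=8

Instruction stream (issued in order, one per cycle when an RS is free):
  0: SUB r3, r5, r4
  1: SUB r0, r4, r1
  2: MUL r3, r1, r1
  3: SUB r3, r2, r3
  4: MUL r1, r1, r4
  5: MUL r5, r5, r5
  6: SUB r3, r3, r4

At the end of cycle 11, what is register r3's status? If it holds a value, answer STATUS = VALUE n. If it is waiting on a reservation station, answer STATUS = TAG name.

STATUS = TAG Add2

  c1: issue SUB r3<-Add1  regs: r0:9,r1:8,r2:8,r3:Add1,r4:7,r5:8
  c2: issue SUB r0<-Add2  regs: r0:Add2,r1:8,r2:8,r3:Add1,r4:7,r5:8
  c3: CDB Add1=1; issue MUL r3<-Mul1  regs: r0:Add2,r1:8,r2:8,r3:Mul1,r4:7,r5:8
  c4: CDB Add2=-1; issue SUB r3<-Add1  regs: r0:-1,r1:8,r2:8,r3:Add1,r4:7,r5:8
  c5: issue MUL r1<-Mul2  regs: r0:-1,r1:Mul2,r2:8,r3:Add1,r4:7,r5:8
  c6: stall  regs: r0:-1,r1:Mul2,r2:8,r3:Add1,r4:7,r5:8
  c7: stall  regs: r0:-1,r1:Mul2,r2:8,r3:Add1,r4:7,r5:8
  c8: CDB Mul1=64; issue MUL r5<-Mul1  regs: r0:-1,r1:Mul2,r2:8,r3:Add1,r4:7,r5:Mul1
  c9: issue SUB r3<-Add2  regs: r0:-1,r1:Mul2,r2:8,r3:Add2,r4:7,r5:Mul1
  c10: CDB Add1=-56  regs: r0:-1,r1:Mul2,r2:8,r3:Add2,r4:7,r5:Mul1
  c11: CDB Mul2=56  regs: r0:-1,r1:56,r2:8,r3:Add2,r4:7,r5:Mul1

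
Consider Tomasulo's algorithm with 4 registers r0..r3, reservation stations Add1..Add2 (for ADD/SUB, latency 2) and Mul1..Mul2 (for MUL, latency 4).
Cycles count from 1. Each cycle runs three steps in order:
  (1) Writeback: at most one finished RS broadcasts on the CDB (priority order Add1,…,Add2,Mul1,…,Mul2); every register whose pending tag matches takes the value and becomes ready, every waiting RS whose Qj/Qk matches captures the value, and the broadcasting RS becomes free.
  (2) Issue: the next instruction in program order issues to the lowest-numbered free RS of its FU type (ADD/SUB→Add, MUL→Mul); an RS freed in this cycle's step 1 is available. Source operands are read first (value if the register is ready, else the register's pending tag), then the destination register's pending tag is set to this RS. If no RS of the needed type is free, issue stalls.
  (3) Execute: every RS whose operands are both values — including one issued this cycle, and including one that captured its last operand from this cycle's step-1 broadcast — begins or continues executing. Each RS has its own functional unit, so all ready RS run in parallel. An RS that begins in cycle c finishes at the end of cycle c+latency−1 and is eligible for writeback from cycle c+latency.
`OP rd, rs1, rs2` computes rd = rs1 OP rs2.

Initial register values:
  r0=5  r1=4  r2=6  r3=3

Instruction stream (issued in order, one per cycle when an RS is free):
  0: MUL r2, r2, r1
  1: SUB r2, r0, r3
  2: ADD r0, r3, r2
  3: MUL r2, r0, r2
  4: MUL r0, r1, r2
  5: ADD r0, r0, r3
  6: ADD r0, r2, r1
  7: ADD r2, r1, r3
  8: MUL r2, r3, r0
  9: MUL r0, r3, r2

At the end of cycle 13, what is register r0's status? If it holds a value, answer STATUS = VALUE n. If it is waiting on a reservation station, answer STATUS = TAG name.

STATUS = VALUE 14

c1: issue MUL r2<-Mul1 | r0:5,r1:4,r2:Mul1,r3:3
c2: issue SUB r2<-Add1 | r0:5,r1:4,r2:Add1,r3:3
c3: issue ADD r0<-Add2 | r0:Add2,r1:4,r2:Add1,r3:3
c4: CDB Add1=2; issue MUL r2<-Mul2 | r0:Add2,r1:4,r2:Mul2,r3:3
c5: CDB Mul1=24; issue MUL r0<-Mul1 | r0:Mul1,r1:4,r2:Mul2,r3:3
c6: CDB Add2=5; issue ADD r0<-Add1 | r0:Add1,r1:4,r2:Mul2,r3:3
c7: issue ADD r0<-Add2 | r0:Add2,r1:4,r2:Mul2,r3:3
c8: stall | r0:Add2,r1:4,r2:Mul2,r3:3
c9: stall | r0:Add2,r1:4,r2:Mul2,r3:3
c10: CDB Mul2=10; stall | r0:Add2,r1:4,r2:10,r3:3
c11: stall | r0:Add2,r1:4,r2:10,r3:3
c12: CDB Add2=14; issue ADD r2<-Add2 | r0:14,r1:4,r2:Add2,r3:3
c13: issue MUL r2<-Mul2 | r0:14,r1:4,r2:Mul2,r3:3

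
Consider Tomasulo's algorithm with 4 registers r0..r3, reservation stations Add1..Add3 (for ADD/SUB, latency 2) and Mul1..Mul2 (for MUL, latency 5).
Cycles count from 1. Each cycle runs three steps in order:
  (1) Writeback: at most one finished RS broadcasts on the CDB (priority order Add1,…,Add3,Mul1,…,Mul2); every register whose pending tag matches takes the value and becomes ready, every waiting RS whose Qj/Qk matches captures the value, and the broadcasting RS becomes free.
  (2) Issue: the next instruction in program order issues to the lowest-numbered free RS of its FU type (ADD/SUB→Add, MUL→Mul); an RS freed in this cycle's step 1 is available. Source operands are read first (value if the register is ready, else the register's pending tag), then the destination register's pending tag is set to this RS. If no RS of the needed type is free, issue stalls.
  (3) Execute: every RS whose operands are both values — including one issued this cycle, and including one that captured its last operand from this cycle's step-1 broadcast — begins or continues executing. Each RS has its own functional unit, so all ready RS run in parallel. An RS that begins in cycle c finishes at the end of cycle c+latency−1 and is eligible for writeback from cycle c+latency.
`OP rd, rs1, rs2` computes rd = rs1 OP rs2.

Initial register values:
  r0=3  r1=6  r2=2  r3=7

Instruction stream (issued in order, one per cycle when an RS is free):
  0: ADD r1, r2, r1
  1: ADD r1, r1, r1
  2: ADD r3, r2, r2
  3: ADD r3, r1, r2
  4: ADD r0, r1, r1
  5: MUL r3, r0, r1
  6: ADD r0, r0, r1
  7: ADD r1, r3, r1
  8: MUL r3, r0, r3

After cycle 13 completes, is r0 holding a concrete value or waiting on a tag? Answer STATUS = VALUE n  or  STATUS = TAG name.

c1: issue ADD r1<-Add1 | r0:3,r1:Add1,r2:2,r3:7
c2: issue ADD r1<-Add2 | r0:3,r1:Add2,r2:2,r3:7
c3: CDB Add1=8; issue ADD r3<-Add1 | r0:3,r1:Add2,r2:2,r3:Add1
c4: issue ADD r3<-Add3 | r0:3,r1:Add2,r2:2,r3:Add3
c5: CDB Add1=4; issue ADD r0<-Add1 | r0:Add1,r1:Add2,r2:2,r3:Add3
c6: CDB Add2=16; issue MUL r3<-Mul1 | r0:Add1,r1:16,r2:2,r3:Mul1
c7: issue ADD r0<-Add2 | r0:Add2,r1:16,r2:2,r3:Mul1
c8: CDB Add1=32; issue ADD r1<-Add1 | r0:Add2,r1:Add1,r2:2,r3:Mul1
c9: CDB Add3=18; issue MUL r3<-Mul2 | r0:Add2,r1:Add1,r2:2,r3:Mul2
c10: CDB Add2=48 | r0:48,r1:Add1,r2:2,r3:Mul2
c11: - | r0:48,r1:Add1,r2:2,r3:Mul2
c12: - | r0:48,r1:Add1,r2:2,r3:Mul2
c13: CDB Mul1=512 | r0:48,r1:Add1,r2:2,r3:Mul2

STATUS = VALUE 48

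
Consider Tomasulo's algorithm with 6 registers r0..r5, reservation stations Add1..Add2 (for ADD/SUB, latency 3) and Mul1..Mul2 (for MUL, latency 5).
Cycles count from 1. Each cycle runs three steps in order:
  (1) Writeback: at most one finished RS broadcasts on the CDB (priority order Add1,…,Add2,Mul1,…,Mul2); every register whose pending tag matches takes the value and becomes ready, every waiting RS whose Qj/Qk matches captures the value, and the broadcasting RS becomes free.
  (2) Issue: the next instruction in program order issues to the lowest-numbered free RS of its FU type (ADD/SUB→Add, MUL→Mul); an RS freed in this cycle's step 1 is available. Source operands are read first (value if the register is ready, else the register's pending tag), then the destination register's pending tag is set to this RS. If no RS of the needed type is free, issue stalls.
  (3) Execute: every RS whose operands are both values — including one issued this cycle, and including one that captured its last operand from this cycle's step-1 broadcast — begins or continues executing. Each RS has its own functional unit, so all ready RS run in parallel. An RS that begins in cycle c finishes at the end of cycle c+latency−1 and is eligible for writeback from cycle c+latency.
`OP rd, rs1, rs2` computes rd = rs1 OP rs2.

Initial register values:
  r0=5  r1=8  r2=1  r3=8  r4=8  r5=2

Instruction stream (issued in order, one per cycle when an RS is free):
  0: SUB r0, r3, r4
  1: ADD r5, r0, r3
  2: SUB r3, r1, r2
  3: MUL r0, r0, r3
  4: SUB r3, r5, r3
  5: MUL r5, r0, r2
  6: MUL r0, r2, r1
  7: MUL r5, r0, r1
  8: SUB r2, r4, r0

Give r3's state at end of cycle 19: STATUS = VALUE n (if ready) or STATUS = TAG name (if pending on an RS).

STATUS = VALUE 1

c1: issue SUB r0<-Add1 | r0:Add1,r1:8,r2:1,r3:8,r4:8,r5:2
c2: issue ADD r5<-Add2 | r0:Add1,r1:8,r2:1,r3:8,r4:8,r5:Add2
c3: stall | r0:Add1,r1:8,r2:1,r3:8,r4:8,r5:Add2
c4: CDB Add1=0; issue SUB r3<-Add1 | r0:0,r1:8,r2:1,r3:Add1,r4:8,r5:Add2
c5: issue MUL r0<-Mul1 | r0:Mul1,r1:8,r2:1,r3:Add1,r4:8,r5:Add2
c6: stall | r0:Mul1,r1:8,r2:1,r3:Add1,r4:8,r5:Add2
c7: CDB Add1=7; issue SUB r3<-Add1 | r0:Mul1,r1:8,r2:1,r3:Add1,r4:8,r5:Add2
c8: CDB Add2=8; issue MUL r5<-Mul2 | r0:Mul1,r1:8,r2:1,r3:Add1,r4:8,r5:Mul2
c9: stall | r0:Mul1,r1:8,r2:1,r3:Add1,r4:8,r5:Mul2
c10: stall | r0:Mul1,r1:8,r2:1,r3:Add1,r4:8,r5:Mul2
c11: CDB Add1=1; stall | r0:Mul1,r1:8,r2:1,r3:1,r4:8,r5:Mul2
c12: CDB Mul1=0; issue MUL r0<-Mul1 | r0:Mul1,r1:8,r2:1,r3:1,r4:8,r5:Mul2
c13: stall | r0:Mul1,r1:8,r2:1,r3:1,r4:8,r5:Mul2
c14: stall | r0:Mul1,r1:8,r2:1,r3:1,r4:8,r5:Mul2
c15: stall | r0:Mul1,r1:8,r2:1,r3:1,r4:8,r5:Mul2
c16: stall | r0:Mul1,r1:8,r2:1,r3:1,r4:8,r5:Mul2
c17: CDB Mul1=8; issue MUL r5<-Mul1 | r0:8,r1:8,r2:1,r3:1,r4:8,r5:Mul1
c18: CDB Mul2=0; issue SUB r2<-Add1 | r0:8,r1:8,r2:Add1,r3:1,r4:8,r5:Mul1
c19: - | r0:8,r1:8,r2:Add1,r3:1,r4:8,r5:Mul1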